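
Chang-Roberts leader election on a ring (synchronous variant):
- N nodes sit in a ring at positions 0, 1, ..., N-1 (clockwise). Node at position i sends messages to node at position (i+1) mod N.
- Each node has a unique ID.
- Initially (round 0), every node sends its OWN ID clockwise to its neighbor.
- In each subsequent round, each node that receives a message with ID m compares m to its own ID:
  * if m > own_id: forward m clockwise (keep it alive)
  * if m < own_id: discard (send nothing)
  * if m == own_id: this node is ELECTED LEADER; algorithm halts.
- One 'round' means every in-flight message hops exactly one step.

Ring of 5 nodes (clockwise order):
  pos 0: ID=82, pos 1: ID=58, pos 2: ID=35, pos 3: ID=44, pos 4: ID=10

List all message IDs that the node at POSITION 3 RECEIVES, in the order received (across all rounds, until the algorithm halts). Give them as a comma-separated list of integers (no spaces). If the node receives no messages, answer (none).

Answer: 35,58,82

Derivation:
Round 1: pos1(id58) recv 82: fwd; pos2(id35) recv 58: fwd; pos3(id44) recv 35: drop; pos4(id10) recv 44: fwd; pos0(id82) recv 10: drop
Round 2: pos2(id35) recv 82: fwd; pos3(id44) recv 58: fwd; pos0(id82) recv 44: drop
Round 3: pos3(id44) recv 82: fwd; pos4(id10) recv 58: fwd
Round 4: pos4(id10) recv 82: fwd; pos0(id82) recv 58: drop
Round 5: pos0(id82) recv 82: ELECTED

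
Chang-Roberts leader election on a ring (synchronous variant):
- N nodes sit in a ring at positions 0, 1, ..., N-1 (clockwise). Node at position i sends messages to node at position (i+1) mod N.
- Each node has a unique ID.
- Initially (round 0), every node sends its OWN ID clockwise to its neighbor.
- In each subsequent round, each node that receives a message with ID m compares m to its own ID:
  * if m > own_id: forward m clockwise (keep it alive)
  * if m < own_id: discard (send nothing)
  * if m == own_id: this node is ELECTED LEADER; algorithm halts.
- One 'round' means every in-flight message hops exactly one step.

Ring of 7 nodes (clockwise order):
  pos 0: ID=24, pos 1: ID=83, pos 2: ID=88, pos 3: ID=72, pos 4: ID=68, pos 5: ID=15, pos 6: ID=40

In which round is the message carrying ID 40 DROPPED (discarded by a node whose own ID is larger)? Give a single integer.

Round 1: pos1(id83) recv 24: drop; pos2(id88) recv 83: drop; pos3(id72) recv 88: fwd; pos4(id68) recv 72: fwd; pos5(id15) recv 68: fwd; pos6(id40) recv 15: drop; pos0(id24) recv 40: fwd
Round 2: pos4(id68) recv 88: fwd; pos5(id15) recv 72: fwd; pos6(id40) recv 68: fwd; pos1(id83) recv 40: drop
Round 3: pos5(id15) recv 88: fwd; pos6(id40) recv 72: fwd; pos0(id24) recv 68: fwd
Round 4: pos6(id40) recv 88: fwd; pos0(id24) recv 72: fwd; pos1(id83) recv 68: drop
Round 5: pos0(id24) recv 88: fwd; pos1(id83) recv 72: drop
Round 6: pos1(id83) recv 88: fwd
Round 7: pos2(id88) recv 88: ELECTED
Message ID 40 originates at pos 6; dropped at pos 1 in round 2

Answer: 2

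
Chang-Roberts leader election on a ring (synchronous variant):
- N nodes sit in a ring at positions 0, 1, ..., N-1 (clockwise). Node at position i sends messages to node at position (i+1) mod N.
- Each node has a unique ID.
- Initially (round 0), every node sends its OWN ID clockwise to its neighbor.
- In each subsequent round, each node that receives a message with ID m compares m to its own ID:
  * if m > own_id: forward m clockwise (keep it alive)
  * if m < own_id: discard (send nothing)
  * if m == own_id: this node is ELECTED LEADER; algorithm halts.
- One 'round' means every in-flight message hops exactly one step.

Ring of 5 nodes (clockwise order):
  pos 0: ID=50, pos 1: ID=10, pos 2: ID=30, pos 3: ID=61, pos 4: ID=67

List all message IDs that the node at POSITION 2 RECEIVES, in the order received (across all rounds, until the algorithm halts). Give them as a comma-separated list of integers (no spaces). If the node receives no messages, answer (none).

Answer: 10,50,67

Derivation:
Round 1: pos1(id10) recv 50: fwd; pos2(id30) recv 10: drop; pos3(id61) recv 30: drop; pos4(id67) recv 61: drop; pos0(id50) recv 67: fwd
Round 2: pos2(id30) recv 50: fwd; pos1(id10) recv 67: fwd
Round 3: pos3(id61) recv 50: drop; pos2(id30) recv 67: fwd
Round 4: pos3(id61) recv 67: fwd
Round 5: pos4(id67) recv 67: ELECTED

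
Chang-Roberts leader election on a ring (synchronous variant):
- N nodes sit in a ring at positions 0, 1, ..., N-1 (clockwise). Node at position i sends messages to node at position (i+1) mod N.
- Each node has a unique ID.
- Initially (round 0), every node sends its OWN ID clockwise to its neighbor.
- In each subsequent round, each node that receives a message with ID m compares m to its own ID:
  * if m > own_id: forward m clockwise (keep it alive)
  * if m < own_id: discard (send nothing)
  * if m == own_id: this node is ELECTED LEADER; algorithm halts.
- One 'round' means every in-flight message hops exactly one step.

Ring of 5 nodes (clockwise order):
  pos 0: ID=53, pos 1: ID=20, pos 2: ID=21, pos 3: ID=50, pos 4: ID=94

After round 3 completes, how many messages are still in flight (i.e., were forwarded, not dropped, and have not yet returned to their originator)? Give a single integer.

Answer: 2

Derivation:
Round 1: pos1(id20) recv 53: fwd; pos2(id21) recv 20: drop; pos3(id50) recv 21: drop; pos4(id94) recv 50: drop; pos0(id53) recv 94: fwd
Round 2: pos2(id21) recv 53: fwd; pos1(id20) recv 94: fwd
Round 3: pos3(id50) recv 53: fwd; pos2(id21) recv 94: fwd
After round 3: 2 messages still in flight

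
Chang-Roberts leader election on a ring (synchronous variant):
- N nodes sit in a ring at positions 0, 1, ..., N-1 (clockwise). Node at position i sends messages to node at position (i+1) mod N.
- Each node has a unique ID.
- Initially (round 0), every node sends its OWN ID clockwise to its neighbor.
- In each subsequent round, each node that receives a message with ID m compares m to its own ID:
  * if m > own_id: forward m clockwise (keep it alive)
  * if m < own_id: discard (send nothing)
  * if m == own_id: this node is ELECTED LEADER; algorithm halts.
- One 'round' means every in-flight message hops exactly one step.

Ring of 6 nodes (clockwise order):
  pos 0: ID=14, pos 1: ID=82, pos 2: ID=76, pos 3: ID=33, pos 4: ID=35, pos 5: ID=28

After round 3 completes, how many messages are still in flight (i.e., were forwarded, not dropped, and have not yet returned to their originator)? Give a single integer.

Answer: 2

Derivation:
Round 1: pos1(id82) recv 14: drop; pos2(id76) recv 82: fwd; pos3(id33) recv 76: fwd; pos4(id35) recv 33: drop; pos5(id28) recv 35: fwd; pos0(id14) recv 28: fwd
Round 2: pos3(id33) recv 82: fwd; pos4(id35) recv 76: fwd; pos0(id14) recv 35: fwd; pos1(id82) recv 28: drop
Round 3: pos4(id35) recv 82: fwd; pos5(id28) recv 76: fwd; pos1(id82) recv 35: drop
After round 3: 2 messages still in flight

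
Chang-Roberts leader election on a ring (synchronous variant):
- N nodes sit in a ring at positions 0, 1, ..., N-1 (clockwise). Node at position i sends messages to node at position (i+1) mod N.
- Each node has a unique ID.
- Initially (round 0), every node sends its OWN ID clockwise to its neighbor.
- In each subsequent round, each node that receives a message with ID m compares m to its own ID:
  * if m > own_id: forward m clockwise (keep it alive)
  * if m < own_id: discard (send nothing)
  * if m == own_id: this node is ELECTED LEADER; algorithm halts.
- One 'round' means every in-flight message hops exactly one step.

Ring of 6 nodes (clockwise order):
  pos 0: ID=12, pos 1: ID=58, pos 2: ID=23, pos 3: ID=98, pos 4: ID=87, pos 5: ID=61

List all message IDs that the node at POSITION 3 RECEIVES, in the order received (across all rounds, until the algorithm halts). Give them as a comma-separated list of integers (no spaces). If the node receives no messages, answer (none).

Answer: 23,58,61,87,98

Derivation:
Round 1: pos1(id58) recv 12: drop; pos2(id23) recv 58: fwd; pos3(id98) recv 23: drop; pos4(id87) recv 98: fwd; pos5(id61) recv 87: fwd; pos0(id12) recv 61: fwd
Round 2: pos3(id98) recv 58: drop; pos5(id61) recv 98: fwd; pos0(id12) recv 87: fwd; pos1(id58) recv 61: fwd
Round 3: pos0(id12) recv 98: fwd; pos1(id58) recv 87: fwd; pos2(id23) recv 61: fwd
Round 4: pos1(id58) recv 98: fwd; pos2(id23) recv 87: fwd; pos3(id98) recv 61: drop
Round 5: pos2(id23) recv 98: fwd; pos3(id98) recv 87: drop
Round 6: pos3(id98) recv 98: ELECTED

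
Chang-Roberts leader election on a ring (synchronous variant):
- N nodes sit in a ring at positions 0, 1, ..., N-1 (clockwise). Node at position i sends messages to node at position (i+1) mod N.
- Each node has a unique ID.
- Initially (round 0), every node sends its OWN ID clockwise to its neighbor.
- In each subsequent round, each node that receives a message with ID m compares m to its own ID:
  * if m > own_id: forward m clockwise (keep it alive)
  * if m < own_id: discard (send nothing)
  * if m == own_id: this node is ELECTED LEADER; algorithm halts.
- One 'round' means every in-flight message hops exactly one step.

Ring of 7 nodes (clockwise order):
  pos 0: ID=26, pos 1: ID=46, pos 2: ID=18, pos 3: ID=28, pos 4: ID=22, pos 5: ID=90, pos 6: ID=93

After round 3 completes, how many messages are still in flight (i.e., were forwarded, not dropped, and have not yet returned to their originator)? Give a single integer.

Round 1: pos1(id46) recv 26: drop; pos2(id18) recv 46: fwd; pos3(id28) recv 18: drop; pos4(id22) recv 28: fwd; pos5(id90) recv 22: drop; pos6(id93) recv 90: drop; pos0(id26) recv 93: fwd
Round 2: pos3(id28) recv 46: fwd; pos5(id90) recv 28: drop; pos1(id46) recv 93: fwd
Round 3: pos4(id22) recv 46: fwd; pos2(id18) recv 93: fwd
After round 3: 2 messages still in flight

Answer: 2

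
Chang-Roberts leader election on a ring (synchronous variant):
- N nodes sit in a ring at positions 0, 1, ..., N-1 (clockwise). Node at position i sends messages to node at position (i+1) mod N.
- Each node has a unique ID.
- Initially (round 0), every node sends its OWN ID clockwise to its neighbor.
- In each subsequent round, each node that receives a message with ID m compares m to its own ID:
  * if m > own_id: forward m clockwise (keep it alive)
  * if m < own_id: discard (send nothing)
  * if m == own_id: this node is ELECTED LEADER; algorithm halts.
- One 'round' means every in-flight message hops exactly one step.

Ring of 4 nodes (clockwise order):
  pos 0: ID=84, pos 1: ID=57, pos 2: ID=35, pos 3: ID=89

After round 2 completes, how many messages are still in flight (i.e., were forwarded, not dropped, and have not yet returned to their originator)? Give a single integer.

Answer: 2

Derivation:
Round 1: pos1(id57) recv 84: fwd; pos2(id35) recv 57: fwd; pos3(id89) recv 35: drop; pos0(id84) recv 89: fwd
Round 2: pos2(id35) recv 84: fwd; pos3(id89) recv 57: drop; pos1(id57) recv 89: fwd
After round 2: 2 messages still in flight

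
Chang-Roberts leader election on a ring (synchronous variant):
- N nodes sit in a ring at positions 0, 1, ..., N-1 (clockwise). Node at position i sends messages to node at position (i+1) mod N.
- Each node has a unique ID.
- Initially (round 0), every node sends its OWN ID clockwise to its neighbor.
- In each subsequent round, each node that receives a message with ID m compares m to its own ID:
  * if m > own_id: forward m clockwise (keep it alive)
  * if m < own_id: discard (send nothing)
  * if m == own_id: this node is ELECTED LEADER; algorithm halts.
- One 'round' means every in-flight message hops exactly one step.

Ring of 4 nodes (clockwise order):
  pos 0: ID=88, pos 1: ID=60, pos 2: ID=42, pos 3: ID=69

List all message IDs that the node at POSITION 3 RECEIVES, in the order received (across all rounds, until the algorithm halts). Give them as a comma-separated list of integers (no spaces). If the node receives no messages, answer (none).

Round 1: pos1(id60) recv 88: fwd; pos2(id42) recv 60: fwd; pos3(id69) recv 42: drop; pos0(id88) recv 69: drop
Round 2: pos2(id42) recv 88: fwd; pos3(id69) recv 60: drop
Round 3: pos3(id69) recv 88: fwd
Round 4: pos0(id88) recv 88: ELECTED

Answer: 42,60,88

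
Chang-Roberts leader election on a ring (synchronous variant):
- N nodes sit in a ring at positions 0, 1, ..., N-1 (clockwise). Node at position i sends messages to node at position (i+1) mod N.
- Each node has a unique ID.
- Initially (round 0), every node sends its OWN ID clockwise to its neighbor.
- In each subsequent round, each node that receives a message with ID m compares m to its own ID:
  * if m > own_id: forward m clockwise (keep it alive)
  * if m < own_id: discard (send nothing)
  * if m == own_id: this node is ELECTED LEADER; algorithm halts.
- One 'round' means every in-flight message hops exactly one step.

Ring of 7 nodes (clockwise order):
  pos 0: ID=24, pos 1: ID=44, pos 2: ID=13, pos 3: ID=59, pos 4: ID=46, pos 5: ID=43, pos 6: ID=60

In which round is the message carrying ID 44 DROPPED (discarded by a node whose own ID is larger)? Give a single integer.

Answer: 2

Derivation:
Round 1: pos1(id44) recv 24: drop; pos2(id13) recv 44: fwd; pos3(id59) recv 13: drop; pos4(id46) recv 59: fwd; pos5(id43) recv 46: fwd; pos6(id60) recv 43: drop; pos0(id24) recv 60: fwd
Round 2: pos3(id59) recv 44: drop; pos5(id43) recv 59: fwd; pos6(id60) recv 46: drop; pos1(id44) recv 60: fwd
Round 3: pos6(id60) recv 59: drop; pos2(id13) recv 60: fwd
Round 4: pos3(id59) recv 60: fwd
Round 5: pos4(id46) recv 60: fwd
Round 6: pos5(id43) recv 60: fwd
Round 7: pos6(id60) recv 60: ELECTED
Message ID 44 originates at pos 1; dropped at pos 3 in round 2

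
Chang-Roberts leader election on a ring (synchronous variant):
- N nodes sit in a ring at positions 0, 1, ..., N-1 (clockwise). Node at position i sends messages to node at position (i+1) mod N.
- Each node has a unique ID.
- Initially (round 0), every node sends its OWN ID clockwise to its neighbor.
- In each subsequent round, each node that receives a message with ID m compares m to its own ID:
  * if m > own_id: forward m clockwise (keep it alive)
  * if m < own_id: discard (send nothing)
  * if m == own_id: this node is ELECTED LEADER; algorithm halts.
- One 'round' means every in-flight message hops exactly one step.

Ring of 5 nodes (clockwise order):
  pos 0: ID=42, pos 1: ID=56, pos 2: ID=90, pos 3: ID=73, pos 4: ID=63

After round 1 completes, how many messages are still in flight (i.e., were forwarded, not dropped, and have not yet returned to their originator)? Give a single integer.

Round 1: pos1(id56) recv 42: drop; pos2(id90) recv 56: drop; pos3(id73) recv 90: fwd; pos4(id63) recv 73: fwd; pos0(id42) recv 63: fwd
After round 1: 3 messages still in flight

Answer: 3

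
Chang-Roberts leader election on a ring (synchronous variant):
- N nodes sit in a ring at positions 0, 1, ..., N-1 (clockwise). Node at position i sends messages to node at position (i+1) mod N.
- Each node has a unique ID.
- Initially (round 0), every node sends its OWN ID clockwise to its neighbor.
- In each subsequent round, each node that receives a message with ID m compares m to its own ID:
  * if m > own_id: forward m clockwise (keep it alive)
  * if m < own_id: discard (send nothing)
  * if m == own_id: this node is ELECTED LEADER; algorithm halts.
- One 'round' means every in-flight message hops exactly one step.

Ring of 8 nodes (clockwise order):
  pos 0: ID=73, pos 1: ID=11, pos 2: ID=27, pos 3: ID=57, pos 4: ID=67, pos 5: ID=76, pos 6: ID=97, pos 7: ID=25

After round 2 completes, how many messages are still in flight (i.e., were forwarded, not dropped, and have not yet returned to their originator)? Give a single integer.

Round 1: pos1(id11) recv 73: fwd; pos2(id27) recv 11: drop; pos3(id57) recv 27: drop; pos4(id67) recv 57: drop; pos5(id76) recv 67: drop; pos6(id97) recv 76: drop; pos7(id25) recv 97: fwd; pos0(id73) recv 25: drop
Round 2: pos2(id27) recv 73: fwd; pos0(id73) recv 97: fwd
After round 2: 2 messages still in flight

Answer: 2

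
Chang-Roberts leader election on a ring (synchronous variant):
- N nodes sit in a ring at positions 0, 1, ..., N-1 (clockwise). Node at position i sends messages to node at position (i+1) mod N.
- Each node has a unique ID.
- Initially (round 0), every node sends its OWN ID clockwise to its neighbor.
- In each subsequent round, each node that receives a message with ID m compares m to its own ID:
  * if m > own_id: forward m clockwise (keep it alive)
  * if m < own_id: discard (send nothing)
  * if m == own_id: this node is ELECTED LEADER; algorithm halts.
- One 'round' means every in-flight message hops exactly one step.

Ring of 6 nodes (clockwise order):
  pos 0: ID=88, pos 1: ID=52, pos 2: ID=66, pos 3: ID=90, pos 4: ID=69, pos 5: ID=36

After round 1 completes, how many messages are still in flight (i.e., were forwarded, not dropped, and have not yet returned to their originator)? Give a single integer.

Answer: 3

Derivation:
Round 1: pos1(id52) recv 88: fwd; pos2(id66) recv 52: drop; pos3(id90) recv 66: drop; pos4(id69) recv 90: fwd; pos5(id36) recv 69: fwd; pos0(id88) recv 36: drop
After round 1: 3 messages still in flight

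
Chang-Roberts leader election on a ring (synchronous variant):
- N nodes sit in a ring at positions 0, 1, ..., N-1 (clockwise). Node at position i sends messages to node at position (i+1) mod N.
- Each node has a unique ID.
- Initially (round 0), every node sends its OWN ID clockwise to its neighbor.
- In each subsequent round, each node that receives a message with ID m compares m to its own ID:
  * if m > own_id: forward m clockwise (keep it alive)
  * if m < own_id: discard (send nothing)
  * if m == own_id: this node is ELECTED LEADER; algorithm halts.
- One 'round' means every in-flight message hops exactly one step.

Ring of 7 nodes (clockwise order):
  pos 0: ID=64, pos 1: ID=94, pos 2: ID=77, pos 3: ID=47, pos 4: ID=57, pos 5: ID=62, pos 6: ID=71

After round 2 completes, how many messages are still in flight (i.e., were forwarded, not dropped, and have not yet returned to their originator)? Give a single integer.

Round 1: pos1(id94) recv 64: drop; pos2(id77) recv 94: fwd; pos3(id47) recv 77: fwd; pos4(id57) recv 47: drop; pos5(id62) recv 57: drop; pos6(id71) recv 62: drop; pos0(id64) recv 71: fwd
Round 2: pos3(id47) recv 94: fwd; pos4(id57) recv 77: fwd; pos1(id94) recv 71: drop
After round 2: 2 messages still in flight

Answer: 2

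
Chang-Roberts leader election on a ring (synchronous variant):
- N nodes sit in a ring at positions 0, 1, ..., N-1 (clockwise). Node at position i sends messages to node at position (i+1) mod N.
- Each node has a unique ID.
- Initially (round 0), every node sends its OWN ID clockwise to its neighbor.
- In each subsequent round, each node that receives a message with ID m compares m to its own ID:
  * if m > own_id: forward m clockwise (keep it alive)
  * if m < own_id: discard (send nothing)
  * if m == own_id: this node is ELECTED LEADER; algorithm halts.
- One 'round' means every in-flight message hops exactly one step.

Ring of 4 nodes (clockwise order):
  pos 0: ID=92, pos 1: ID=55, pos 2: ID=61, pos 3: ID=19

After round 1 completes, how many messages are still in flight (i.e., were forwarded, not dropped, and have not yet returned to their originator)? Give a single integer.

Round 1: pos1(id55) recv 92: fwd; pos2(id61) recv 55: drop; pos3(id19) recv 61: fwd; pos0(id92) recv 19: drop
After round 1: 2 messages still in flight

Answer: 2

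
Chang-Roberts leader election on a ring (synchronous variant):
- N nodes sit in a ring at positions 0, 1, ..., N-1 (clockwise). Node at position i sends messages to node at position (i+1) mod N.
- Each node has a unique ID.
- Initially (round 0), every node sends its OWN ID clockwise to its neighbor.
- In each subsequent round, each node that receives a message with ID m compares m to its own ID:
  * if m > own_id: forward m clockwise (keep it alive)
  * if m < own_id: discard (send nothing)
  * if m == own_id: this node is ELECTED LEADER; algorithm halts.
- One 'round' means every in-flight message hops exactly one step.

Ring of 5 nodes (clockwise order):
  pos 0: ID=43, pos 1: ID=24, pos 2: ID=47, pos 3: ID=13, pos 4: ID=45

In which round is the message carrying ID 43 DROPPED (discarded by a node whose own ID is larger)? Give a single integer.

Round 1: pos1(id24) recv 43: fwd; pos2(id47) recv 24: drop; pos3(id13) recv 47: fwd; pos4(id45) recv 13: drop; pos0(id43) recv 45: fwd
Round 2: pos2(id47) recv 43: drop; pos4(id45) recv 47: fwd; pos1(id24) recv 45: fwd
Round 3: pos0(id43) recv 47: fwd; pos2(id47) recv 45: drop
Round 4: pos1(id24) recv 47: fwd
Round 5: pos2(id47) recv 47: ELECTED
Message ID 43 originates at pos 0; dropped at pos 2 in round 2

Answer: 2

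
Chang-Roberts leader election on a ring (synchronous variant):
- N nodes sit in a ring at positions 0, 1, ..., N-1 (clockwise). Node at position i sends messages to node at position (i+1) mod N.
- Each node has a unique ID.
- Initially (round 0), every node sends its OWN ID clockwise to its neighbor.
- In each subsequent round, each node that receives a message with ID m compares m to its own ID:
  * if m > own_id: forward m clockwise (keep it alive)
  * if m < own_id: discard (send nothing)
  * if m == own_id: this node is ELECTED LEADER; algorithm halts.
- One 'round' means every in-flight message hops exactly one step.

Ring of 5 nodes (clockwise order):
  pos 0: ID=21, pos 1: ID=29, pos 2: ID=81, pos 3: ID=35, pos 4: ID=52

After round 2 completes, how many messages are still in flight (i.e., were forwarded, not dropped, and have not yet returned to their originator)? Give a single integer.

Round 1: pos1(id29) recv 21: drop; pos2(id81) recv 29: drop; pos3(id35) recv 81: fwd; pos4(id52) recv 35: drop; pos0(id21) recv 52: fwd
Round 2: pos4(id52) recv 81: fwd; pos1(id29) recv 52: fwd
After round 2: 2 messages still in flight

Answer: 2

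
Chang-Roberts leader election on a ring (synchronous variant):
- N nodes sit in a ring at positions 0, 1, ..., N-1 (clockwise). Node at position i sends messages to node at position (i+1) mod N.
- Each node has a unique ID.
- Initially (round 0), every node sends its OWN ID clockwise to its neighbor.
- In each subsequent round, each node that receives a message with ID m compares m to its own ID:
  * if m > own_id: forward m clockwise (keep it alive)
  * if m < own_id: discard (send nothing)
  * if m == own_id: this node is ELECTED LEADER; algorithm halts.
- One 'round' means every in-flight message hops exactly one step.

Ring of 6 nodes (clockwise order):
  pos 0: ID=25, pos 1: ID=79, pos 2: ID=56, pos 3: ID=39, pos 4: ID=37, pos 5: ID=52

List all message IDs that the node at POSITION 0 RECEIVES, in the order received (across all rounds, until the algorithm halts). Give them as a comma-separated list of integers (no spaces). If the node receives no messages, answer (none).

Round 1: pos1(id79) recv 25: drop; pos2(id56) recv 79: fwd; pos3(id39) recv 56: fwd; pos4(id37) recv 39: fwd; pos5(id52) recv 37: drop; pos0(id25) recv 52: fwd
Round 2: pos3(id39) recv 79: fwd; pos4(id37) recv 56: fwd; pos5(id52) recv 39: drop; pos1(id79) recv 52: drop
Round 3: pos4(id37) recv 79: fwd; pos5(id52) recv 56: fwd
Round 4: pos5(id52) recv 79: fwd; pos0(id25) recv 56: fwd
Round 5: pos0(id25) recv 79: fwd; pos1(id79) recv 56: drop
Round 6: pos1(id79) recv 79: ELECTED

Answer: 52,56,79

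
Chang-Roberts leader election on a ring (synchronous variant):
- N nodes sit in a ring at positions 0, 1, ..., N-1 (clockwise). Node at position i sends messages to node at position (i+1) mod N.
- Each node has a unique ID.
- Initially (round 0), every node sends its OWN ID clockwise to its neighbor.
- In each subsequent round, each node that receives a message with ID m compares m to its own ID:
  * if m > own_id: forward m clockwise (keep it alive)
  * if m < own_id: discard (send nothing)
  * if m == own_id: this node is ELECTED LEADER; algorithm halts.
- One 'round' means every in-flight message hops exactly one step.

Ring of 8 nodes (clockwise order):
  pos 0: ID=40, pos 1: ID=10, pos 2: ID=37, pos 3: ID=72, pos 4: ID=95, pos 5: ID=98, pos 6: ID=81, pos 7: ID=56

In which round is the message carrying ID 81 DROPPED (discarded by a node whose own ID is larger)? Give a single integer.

Answer: 6

Derivation:
Round 1: pos1(id10) recv 40: fwd; pos2(id37) recv 10: drop; pos3(id72) recv 37: drop; pos4(id95) recv 72: drop; pos5(id98) recv 95: drop; pos6(id81) recv 98: fwd; pos7(id56) recv 81: fwd; pos0(id40) recv 56: fwd
Round 2: pos2(id37) recv 40: fwd; pos7(id56) recv 98: fwd; pos0(id40) recv 81: fwd; pos1(id10) recv 56: fwd
Round 3: pos3(id72) recv 40: drop; pos0(id40) recv 98: fwd; pos1(id10) recv 81: fwd; pos2(id37) recv 56: fwd
Round 4: pos1(id10) recv 98: fwd; pos2(id37) recv 81: fwd; pos3(id72) recv 56: drop
Round 5: pos2(id37) recv 98: fwd; pos3(id72) recv 81: fwd
Round 6: pos3(id72) recv 98: fwd; pos4(id95) recv 81: drop
Round 7: pos4(id95) recv 98: fwd
Round 8: pos5(id98) recv 98: ELECTED
Message ID 81 originates at pos 6; dropped at pos 4 in round 6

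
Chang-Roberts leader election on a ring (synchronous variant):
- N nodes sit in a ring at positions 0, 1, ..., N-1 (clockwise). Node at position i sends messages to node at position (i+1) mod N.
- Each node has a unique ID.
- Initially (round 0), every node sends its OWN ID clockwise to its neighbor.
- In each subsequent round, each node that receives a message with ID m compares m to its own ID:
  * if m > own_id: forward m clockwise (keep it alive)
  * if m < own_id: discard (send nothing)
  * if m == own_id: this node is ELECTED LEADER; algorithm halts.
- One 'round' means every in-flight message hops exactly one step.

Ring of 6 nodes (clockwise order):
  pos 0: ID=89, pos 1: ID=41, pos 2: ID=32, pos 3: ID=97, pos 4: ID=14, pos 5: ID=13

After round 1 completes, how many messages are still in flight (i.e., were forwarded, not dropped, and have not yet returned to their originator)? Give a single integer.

Round 1: pos1(id41) recv 89: fwd; pos2(id32) recv 41: fwd; pos3(id97) recv 32: drop; pos4(id14) recv 97: fwd; pos5(id13) recv 14: fwd; pos0(id89) recv 13: drop
After round 1: 4 messages still in flight

Answer: 4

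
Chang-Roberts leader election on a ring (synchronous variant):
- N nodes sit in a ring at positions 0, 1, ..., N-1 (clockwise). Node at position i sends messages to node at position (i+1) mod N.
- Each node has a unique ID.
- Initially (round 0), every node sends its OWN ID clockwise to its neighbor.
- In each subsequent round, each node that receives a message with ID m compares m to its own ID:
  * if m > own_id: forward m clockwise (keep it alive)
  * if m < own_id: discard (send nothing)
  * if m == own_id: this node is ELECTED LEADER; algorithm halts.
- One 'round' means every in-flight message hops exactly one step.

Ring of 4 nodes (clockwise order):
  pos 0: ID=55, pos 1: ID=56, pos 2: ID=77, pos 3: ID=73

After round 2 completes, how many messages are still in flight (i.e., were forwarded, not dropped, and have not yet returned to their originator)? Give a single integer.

Answer: 2

Derivation:
Round 1: pos1(id56) recv 55: drop; pos2(id77) recv 56: drop; pos3(id73) recv 77: fwd; pos0(id55) recv 73: fwd
Round 2: pos0(id55) recv 77: fwd; pos1(id56) recv 73: fwd
After round 2: 2 messages still in flight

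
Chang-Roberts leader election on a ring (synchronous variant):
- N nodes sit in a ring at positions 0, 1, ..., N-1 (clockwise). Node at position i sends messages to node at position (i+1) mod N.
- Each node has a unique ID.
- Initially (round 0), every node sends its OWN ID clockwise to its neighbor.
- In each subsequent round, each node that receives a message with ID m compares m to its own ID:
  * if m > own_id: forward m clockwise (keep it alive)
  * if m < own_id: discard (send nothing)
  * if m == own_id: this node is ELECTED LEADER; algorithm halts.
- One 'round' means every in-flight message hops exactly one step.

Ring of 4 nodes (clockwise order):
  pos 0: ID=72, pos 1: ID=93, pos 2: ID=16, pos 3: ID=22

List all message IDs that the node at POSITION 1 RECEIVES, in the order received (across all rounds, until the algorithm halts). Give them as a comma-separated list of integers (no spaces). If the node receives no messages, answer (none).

Round 1: pos1(id93) recv 72: drop; pos2(id16) recv 93: fwd; pos3(id22) recv 16: drop; pos0(id72) recv 22: drop
Round 2: pos3(id22) recv 93: fwd
Round 3: pos0(id72) recv 93: fwd
Round 4: pos1(id93) recv 93: ELECTED

Answer: 72,93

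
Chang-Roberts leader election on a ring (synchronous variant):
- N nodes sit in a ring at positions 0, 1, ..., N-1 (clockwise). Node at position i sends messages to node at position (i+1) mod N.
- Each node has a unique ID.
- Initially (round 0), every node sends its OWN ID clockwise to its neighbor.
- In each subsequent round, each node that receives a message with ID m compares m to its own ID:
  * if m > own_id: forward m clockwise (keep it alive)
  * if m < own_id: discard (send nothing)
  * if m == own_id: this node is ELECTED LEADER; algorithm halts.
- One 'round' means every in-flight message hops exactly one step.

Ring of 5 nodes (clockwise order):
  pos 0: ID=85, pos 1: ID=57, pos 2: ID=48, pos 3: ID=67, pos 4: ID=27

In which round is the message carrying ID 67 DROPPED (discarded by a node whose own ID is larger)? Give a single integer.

Answer: 2

Derivation:
Round 1: pos1(id57) recv 85: fwd; pos2(id48) recv 57: fwd; pos3(id67) recv 48: drop; pos4(id27) recv 67: fwd; pos0(id85) recv 27: drop
Round 2: pos2(id48) recv 85: fwd; pos3(id67) recv 57: drop; pos0(id85) recv 67: drop
Round 3: pos3(id67) recv 85: fwd
Round 4: pos4(id27) recv 85: fwd
Round 5: pos0(id85) recv 85: ELECTED
Message ID 67 originates at pos 3; dropped at pos 0 in round 2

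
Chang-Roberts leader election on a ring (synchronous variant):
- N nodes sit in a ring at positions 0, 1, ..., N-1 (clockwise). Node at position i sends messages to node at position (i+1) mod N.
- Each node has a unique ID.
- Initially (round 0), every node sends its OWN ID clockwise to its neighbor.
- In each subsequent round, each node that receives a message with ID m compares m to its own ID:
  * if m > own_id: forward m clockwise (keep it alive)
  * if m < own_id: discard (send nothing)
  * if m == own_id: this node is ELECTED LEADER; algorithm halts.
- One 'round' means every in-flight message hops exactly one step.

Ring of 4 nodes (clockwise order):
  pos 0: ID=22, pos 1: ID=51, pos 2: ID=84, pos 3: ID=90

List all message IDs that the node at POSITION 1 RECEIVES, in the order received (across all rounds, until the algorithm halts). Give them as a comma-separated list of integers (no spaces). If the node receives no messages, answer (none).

Round 1: pos1(id51) recv 22: drop; pos2(id84) recv 51: drop; pos3(id90) recv 84: drop; pos0(id22) recv 90: fwd
Round 2: pos1(id51) recv 90: fwd
Round 3: pos2(id84) recv 90: fwd
Round 4: pos3(id90) recv 90: ELECTED

Answer: 22,90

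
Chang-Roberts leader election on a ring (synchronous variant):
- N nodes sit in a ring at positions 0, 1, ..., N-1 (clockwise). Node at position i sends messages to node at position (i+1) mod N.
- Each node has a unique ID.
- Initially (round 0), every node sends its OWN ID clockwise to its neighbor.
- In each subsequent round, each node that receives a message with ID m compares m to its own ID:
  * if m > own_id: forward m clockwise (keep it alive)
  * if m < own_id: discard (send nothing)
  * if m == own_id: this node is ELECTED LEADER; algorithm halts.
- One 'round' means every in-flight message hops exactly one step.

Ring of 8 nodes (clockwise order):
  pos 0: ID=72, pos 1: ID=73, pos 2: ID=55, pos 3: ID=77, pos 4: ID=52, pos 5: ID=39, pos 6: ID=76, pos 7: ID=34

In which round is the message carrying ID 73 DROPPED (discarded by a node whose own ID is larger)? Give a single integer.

Answer: 2

Derivation:
Round 1: pos1(id73) recv 72: drop; pos2(id55) recv 73: fwd; pos3(id77) recv 55: drop; pos4(id52) recv 77: fwd; pos5(id39) recv 52: fwd; pos6(id76) recv 39: drop; pos7(id34) recv 76: fwd; pos0(id72) recv 34: drop
Round 2: pos3(id77) recv 73: drop; pos5(id39) recv 77: fwd; pos6(id76) recv 52: drop; pos0(id72) recv 76: fwd
Round 3: pos6(id76) recv 77: fwd; pos1(id73) recv 76: fwd
Round 4: pos7(id34) recv 77: fwd; pos2(id55) recv 76: fwd
Round 5: pos0(id72) recv 77: fwd; pos3(id77) recv 76: drop
Round 6: pos1(id73) recv 77: fwd
Round 7: pos2(id55) recv 77: fwd
Round 8: pos3(id77) recv 77: ELECTED
Message ID 73 originates at pos 1; dropped at pos 3 in round 2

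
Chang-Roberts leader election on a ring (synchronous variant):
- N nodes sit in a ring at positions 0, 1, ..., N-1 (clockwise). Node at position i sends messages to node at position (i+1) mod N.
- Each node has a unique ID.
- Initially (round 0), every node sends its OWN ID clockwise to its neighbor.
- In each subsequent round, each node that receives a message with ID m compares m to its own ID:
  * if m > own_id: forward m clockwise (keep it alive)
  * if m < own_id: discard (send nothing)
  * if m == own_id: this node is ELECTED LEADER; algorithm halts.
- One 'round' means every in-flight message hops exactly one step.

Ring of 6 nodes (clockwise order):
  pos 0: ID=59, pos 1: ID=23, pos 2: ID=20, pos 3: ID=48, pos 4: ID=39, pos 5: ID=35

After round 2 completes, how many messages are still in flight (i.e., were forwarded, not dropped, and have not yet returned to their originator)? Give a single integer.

Round 1: pos1(id23) recv 59: fwd; pos2(id20) recv 23: fwd; pos3(id48) recv 20: drop; pos4(id39) recv 48: fwd; pos5(id35) recv 39: fwd; pos0(id59) recv 35: drop
Round 2: pos2(id20) recv 59: fwd; pos3(id48) recv 23: drop; pos5(id35) recv 48: fwd; pos0(id59) recv 39: drop
After round 2: 2 messages still in flight

Answer: 2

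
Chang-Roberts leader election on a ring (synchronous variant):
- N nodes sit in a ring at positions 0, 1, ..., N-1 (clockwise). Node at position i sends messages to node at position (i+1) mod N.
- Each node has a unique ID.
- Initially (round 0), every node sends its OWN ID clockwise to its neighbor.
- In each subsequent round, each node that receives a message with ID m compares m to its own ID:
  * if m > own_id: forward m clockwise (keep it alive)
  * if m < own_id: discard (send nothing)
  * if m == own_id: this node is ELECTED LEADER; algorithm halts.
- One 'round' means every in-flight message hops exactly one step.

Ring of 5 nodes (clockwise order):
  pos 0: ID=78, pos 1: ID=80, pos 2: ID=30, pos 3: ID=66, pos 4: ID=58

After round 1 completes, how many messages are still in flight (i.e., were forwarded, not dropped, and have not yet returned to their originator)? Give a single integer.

Answer: 2

Derivation:
Round 1: pos1(id80) recv 78: drop; pos2(id30) recv 80: fwd; pos3(id66) recv 30: drop; pos4(id58) recv 66: fwd; pos0(id78) recv 58: drop
After round 1: 2 messages still in flight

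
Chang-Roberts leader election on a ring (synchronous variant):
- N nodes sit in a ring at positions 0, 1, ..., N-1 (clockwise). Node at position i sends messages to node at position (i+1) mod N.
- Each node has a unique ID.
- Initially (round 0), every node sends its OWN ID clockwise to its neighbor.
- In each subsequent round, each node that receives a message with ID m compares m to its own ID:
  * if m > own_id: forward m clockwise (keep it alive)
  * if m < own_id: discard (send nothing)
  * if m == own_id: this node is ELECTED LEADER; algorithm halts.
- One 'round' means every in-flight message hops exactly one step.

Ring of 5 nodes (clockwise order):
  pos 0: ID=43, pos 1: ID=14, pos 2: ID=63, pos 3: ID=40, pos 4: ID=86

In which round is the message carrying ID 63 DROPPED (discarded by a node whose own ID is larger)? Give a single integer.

Round 1: pos1(id14) recv 43: fwd; pos2(id63) recv 14: drop; pos3(id40) recv 63: fwd; pos4(id86) recv 40: drop; pos0(id43) recv 86: fwd
Round 2: pos2(id63) recv 43: drop; pos4(id86) recv 63: drop; pos1(id14) recv 86: fwd
Round 3: pos2(id63) recv 86: fwd
Round 4: pos3(id40) recv 86: fwd
Round 5: pos4(id86) recv 86: ELECTED
Message ID 63 originates at pos 2; dropped at pos 4 in round 2

Answer: 2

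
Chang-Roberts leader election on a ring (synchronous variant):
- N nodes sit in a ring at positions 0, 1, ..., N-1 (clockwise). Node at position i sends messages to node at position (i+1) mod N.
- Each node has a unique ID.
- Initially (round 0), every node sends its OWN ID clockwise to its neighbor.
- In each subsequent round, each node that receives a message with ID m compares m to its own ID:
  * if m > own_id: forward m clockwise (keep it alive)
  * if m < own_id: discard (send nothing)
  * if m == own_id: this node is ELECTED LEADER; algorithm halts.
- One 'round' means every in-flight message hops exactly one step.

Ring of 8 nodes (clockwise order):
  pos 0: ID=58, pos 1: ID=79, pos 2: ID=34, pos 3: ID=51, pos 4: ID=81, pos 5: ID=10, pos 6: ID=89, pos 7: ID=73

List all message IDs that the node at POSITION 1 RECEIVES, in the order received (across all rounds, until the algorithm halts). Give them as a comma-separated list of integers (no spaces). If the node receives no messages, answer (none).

Answer: 58,73,89

Derivation:
Round 1: pos1(id79) recv 58: drop; pos2(id34) recv 79: fwd; pos3(id51) recv 34: drop; pos4(id81) recv 51: drop; pos5(id10) recv 81: fwd; pos6(id89) recv 10: drop; pos7(id73) recv 89: fwd; pos0(id58) recv 73: fwd
Round 2: pos3(id51) recv 79: fwd; pos6(id89) recv 81: drop; pos0(id58) recv 89: fwd; pos1(id79) recv 73: drop
Round 3: pos4(id81) recv 79: drop; pos1(id79) recv 89: fwd
Round 4: pos2(id34) recv 89: fwd
Round 5: pos3(id51) recv 89: fwd
Round 6: pos4(id81) recv 89: fwd
Round 7: pos5(id10) recv 89: fwd
Round 8: pos6(id89) recv 89: ELECTED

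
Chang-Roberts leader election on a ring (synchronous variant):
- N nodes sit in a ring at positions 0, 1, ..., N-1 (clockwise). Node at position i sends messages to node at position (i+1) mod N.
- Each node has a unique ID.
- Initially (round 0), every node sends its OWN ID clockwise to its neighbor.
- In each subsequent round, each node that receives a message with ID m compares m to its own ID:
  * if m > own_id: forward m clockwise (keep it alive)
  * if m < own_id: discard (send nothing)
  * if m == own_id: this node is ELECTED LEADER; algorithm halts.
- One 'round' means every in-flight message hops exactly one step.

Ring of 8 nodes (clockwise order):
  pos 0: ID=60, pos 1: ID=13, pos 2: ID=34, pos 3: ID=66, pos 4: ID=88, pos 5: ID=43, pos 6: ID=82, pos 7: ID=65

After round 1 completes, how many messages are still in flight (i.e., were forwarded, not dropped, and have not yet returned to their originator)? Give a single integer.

Round 1: pos1(id13) recv 60: fwd; pos2(id34) recv 13: drop; pos3(id66) recv 34: drop; pos4(id88) recv 66: drop; pos5(id43) recv 88: fwd; pos6(id82) recv 43: drop; pos7(id65) recv 82: fwd; pos0(id60) recv 65: fwd
After round 1: 4 messages still in flight

Answer: 4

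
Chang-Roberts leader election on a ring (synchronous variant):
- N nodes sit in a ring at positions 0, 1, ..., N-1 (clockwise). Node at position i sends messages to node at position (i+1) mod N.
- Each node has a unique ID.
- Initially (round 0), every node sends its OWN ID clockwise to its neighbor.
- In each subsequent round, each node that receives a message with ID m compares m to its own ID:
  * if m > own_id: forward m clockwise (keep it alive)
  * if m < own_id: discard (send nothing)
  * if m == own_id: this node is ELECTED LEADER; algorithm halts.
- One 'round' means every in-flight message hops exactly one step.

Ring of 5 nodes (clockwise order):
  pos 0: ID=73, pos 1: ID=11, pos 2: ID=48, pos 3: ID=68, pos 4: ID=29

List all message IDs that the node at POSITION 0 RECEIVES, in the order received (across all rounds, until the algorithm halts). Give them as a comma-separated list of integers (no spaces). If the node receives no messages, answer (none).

Answer: 29,68,73

Derivation:
Round 1: pos1(id11) recv 73: fwd; pos2(id48) recv 11: drop; pos3(id68) recv 48: drop; pos4(id29) recv 68: fwd; pos0(id73) recv 29: drop
Round 2: pos2(id48) recv 73: fwd; pos0(id73) recv 68: drop
Round 3: pos3(id68) recv 73: fwd
Round 4: pos4(id29) recv 73: fwd
Round 5: pos0(id73) recv 73: ELECTED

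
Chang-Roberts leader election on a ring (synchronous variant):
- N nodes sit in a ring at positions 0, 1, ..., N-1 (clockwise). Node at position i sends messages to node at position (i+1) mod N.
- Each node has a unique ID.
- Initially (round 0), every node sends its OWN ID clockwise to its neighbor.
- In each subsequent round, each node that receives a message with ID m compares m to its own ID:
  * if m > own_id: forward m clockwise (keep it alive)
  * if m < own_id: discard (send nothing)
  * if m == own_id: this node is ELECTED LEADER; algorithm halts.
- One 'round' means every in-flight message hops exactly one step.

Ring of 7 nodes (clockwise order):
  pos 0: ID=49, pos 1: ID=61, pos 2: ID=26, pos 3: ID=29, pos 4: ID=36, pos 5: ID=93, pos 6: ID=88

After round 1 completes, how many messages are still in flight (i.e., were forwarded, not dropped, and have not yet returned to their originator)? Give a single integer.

Round 1: pos1(id61) recv 49: drop; pos2(id26) recv 61: fwd; pos3(id29) recv 26: drop; pos4(id36) recv 29: drop; pos5(id93) recv 36: drop; pos6(id88) recv 93: fwd; pos0(id49) recv 88: fwd
After round 1: 3 messages still in flight

Answer: 3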